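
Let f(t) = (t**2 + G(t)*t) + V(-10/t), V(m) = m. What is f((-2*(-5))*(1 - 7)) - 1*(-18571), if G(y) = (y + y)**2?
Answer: -5050973/6 ≈ -8.4183e+5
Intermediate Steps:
G(y) = 4*y**2 (G(y) = (2*y)**2 = 4*y**2)
f(t) = t**2 - 10/t + 4*t**3 (f(t) = (t**2 + (4*t**2)*t) - 10/t = (t**2 + 4*t**3) - 10/t = t**2 - 10/t + 4*t**3)
f((-2*(-5))*(1 - 7)) - 1*(-18571) = (-10 + ((-2*(-5))*(1 - 7))**3*(1 + 4*((-2*(-5))*(1 - 7))))/(((-2*(-5))*(1 - 7))) - 1*(-18571) = (-10 + (10*(-6))**3*(1 + 4*(10*(-6))))/((10*(-6))) + 18571 = (-10 + (-60)**3*(1 + 4*(-60)))/(-60) + 18571 = -(-10 - 216000*(1 - 240))/60 + 18571 = -(-10 - 216000*(-239))/60 + 18571 = -(-10 + 51624000)/60 + 18571 = -1/60*51623990 + 18571 = -5162399/6 + 18571 = -5050973/6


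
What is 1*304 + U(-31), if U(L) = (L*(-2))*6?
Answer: 676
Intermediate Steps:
U(L) = -12*L (U(L) = -2*L*6 = -12*L)
1*304 + U(-31) = 1*304 - 12*(-31) = 304 + 372 = 676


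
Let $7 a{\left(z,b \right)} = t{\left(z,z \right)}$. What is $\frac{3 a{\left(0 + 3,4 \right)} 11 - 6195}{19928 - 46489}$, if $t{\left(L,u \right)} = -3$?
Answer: $\frac{43464}{185927} \approx 0.23377$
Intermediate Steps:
$a{\left(z,b \right)} = - \frac{3}{7}$ ($a{\left(z,b \right)} = \frac{1}{7} \left(-3\right) = - \frac{3}{7}$)
$\frac{3 a{\left(0 + 3,4 \right)} 11 - 6195}{19928 - 46489} = \frac{3 \left(- \frac{3}{7}\right) 11 - 6195}{19928 - 46489} = \frac{\left(- \frac{9}{7}\right) 11 - 6195}{-26561} = \left(- \frac{99}{7} - 6195\right) \left(- \frac{1}{26561}\right) = \left(- \frac{43464}{7}\right) \left(- \frac{1}{26561}\right) = \frac{43464}{185927}$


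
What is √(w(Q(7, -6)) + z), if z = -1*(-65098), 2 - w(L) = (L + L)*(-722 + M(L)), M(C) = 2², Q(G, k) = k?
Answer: 6*√1569 ≈ 237.66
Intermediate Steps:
M(C) = 4
w(L) = 2 + 1436*L (w(L) = 2 - (L + L)*(-722 + 4) = 2 - 2*L*(-718) = 2 - (-1436)*L = 2 + 1436*L)
z = 65098
√(w(Q(7, -6)) + z) = √((2 + 1436*(-6)) + 65098) = √((2 - 8616) + 65098) = √(-8614 + 65098) = √56484 = 6*√1569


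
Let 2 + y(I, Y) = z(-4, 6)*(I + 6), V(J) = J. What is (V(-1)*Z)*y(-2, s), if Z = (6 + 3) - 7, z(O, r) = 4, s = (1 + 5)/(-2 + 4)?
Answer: -28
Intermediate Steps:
s = 3 (s = 6/2 = 6*(½) = 3)
Z = 2 (Z = 9 - 7 = 2)
y(I, Y) = 22 + 4*I (y(I, Y) = -2 + 4*(I + 6) = -2 + 4*(6 + I) = -2 + (24 + 4*I) = 22 + 4*I)
(V(-1)*Z)*y(-2, s) = (-1*2)*(22 + 4*(-2)) = -2*(22 - 8) = -2*14 = -28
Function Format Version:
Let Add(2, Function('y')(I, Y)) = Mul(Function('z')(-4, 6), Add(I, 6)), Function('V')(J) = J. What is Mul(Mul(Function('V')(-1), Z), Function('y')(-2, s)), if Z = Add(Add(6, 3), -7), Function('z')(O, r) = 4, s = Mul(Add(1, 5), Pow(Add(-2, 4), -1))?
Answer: -28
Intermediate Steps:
s = 3 (s = Mul(6, Pow(2, -1)) = Mul(6, Rational(1, 2)) = 3)
Z = 2 (Z = Add(9, -7) = 2)
Function('y')(I, Y) = Add(22, Mul(4, I)) (Function('y')(I, Y) = Add(-2, Mul(4, Add(I, 6))) = Add(-2, Mul(4, Add(6, I))) = Add(-2, Add(24, Mul(4, I))) = Add(22, Mul(4, I)))
Mul(Mul(Function('V')(-1), Z), Function('y')(-2, s)) = Mul(Mul(-1, 2), Add(22, Mul(4, -2))) = Mul(-2, Add(22, -8)) = Mul(-2, 14) = -28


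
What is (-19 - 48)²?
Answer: 4489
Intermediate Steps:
(-19 - 48)² = (-67)² = 4489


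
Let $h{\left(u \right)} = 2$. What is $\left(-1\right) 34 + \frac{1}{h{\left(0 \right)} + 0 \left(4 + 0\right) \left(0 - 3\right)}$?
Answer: $- \frac{67}{2} \approx -33.5$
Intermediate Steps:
$\left(-1\right) 34 + \frac{1}{h{\left(0 \right)} + 0 \left(4 + 0\right) \left(0 - 3\right)} = \left(-1\right) 34 + \frac{1}{2 + 0 \left(4 + 0\right) \left(0 - 3\right)} = -34 + \frac{1}{2 + 0 \cdot 4 \left(-3\right)} = -34 + \frac{1}{2 + 0 \left(-3\right)} = -34 + \frac{1}{2 + 0} = -34 + \frac{1}{2} = - \frac{67}{2}$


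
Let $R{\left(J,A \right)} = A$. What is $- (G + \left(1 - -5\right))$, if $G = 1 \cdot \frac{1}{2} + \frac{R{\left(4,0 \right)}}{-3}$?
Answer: $- \frac{13}{2} \approx -6.5$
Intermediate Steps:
$G = \frac{1}{2}$ ($G = 1 \cdot \frac{1}{2} + \frac{0}{-3} = 1 \cdot \frac{1}{2} + 0 \left(- \frac{1}{3}\right) = \frac{1}{2} + 0 = \frac{1}{2} \approx 0.5$)
$- (G + \left(1 - -5\right)) = - (\frac{1}{2} + \left(1 - -5\right)) = - (\frac{1}{2} + \left(1 + 5\right)) = - (\frac{1}{2} + 6) = \left(-1\right) \frac{13}{2} = - \frac{13}{2}$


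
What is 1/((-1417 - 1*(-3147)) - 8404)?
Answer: -1/6674 ≈ -0.00014984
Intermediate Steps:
1/((-1417 - 1*(-3147)) - 8404) = 1/((-1417 + 3147) - 8404) = 1/(1730 - 8404) = 1/(-6674) = -1/6674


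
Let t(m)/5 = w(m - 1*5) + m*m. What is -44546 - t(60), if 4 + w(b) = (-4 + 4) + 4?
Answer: -62546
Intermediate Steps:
w(b) = 0 (w(b) = -4 + ((-4 + 4) + 4) = -4 + (0 + 4) = -4 + 4 = 0)
t(m) = 5*m² (t(m) = 5*(0 + m*m) = 5*(0 + m²) = 5*m²)
-44546 - t(60) = -44546 - 5*60² = -44546 - 5*3600 = -44546 - 1*18000 = -44546 - 18000 = -62546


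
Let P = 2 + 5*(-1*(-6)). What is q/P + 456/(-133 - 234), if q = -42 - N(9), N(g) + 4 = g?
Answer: -31841/11744 ≈ -2.7113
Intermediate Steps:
N(g) = -4 + g
P = 32 (P = 2 + 5*6 = 2 + 30 = 32)
q = -47 (q = -42 - (-4 + 9) = -42 - 1*5 = -42 - 5 = -47)
q/P + 456/(-133 - 234) = -47/32 + 456/(-133 - 234) = -47*1/32 + 456/(-367) = -47/32 + 456*(-1/367) = -47/32 - 456/367 = -31841/11744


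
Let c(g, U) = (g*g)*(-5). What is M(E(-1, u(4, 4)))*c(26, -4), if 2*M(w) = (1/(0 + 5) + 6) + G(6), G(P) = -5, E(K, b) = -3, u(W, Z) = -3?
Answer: -2028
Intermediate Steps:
c(g, U) = -5*g**2 (c(g, U) = g**2*(-5) = -5*g**2)
M(w) = 3/5 (M(w) = ((1/(0 + 5) + 6) - 5)/2 = ((1/5 + 6) - 5)/2 = (31/5 - 5)/2 = (1/2)*(6/5) = 3/5)
M(E(-1, u(4, 4)))*c(26, -4) = 3*(-5*26**2)/5 = 3*(-5*676)/5 = (3/5)*(-3380) = -2028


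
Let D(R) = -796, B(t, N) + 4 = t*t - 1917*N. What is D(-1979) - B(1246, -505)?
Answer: -2521393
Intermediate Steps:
B(t, N) = -4 + t² - 1917*N (B(t, N) = -4 + (t*t - 1917*N) = -4 + (t² - 1917*N) = -4 + t² - 1917*N)
D(-1979) - B(1246, -505) = -796 - (-4 + 1246² - 1917*(-505)) = -796 - (-4 + 1552516 + 968085) = -796 - 1*2520597 = -796 - 2520597 = -2521393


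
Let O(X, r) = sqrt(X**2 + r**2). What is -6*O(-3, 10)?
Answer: -6*sqrt(109) ≈ -62.642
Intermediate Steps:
-6*O(-3, 10) = -6*sqrt((-3)**2 + 10**2) = -6*sqrt(9 + 100) = -6*sqrt(109)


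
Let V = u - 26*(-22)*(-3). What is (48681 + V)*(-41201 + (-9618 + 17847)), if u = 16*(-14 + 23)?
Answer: -1553277948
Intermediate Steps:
u = 144 (u = 16*9 = 144)
V = -1572 (V = 144 - 26*(-22)*(-3) = 144 + 572*(-3) = 144 - 1716 = -1572)
(48681 + V)*(-41201 + (-9618 + 17847)) = (48681 - 1572)*(-41201 + (-9618 + 17847)) = 47109*(-41201 + 8229) = 47109*(-32972) = -1553277948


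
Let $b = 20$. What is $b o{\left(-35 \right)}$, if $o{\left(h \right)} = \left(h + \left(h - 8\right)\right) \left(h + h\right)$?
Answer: $109200$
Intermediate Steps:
$o{\left(h \right)} = 2 h \left(-8 + 2 h\right)$ ($o{\left(h \right)} = \left(h + \left(-8 + h\right)\right) 2 h = \left(-8 + 2 h\right) 2 h = 2 h \left(-8 + 2 h\right)$)
$b o{\left(-35 \right)} = 20 \cdot 4 \left(-35\right) \left(-4 - 35\right) = 20 \cdot 4 \left(-35\right) \left(-39\right) = 20 \cdot 5460 = 109200$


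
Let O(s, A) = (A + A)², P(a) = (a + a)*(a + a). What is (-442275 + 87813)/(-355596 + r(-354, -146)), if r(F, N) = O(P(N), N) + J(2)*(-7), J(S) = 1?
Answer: 118154/90113 ≈ 1.3112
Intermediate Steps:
P(a) = 4*a² (P(a) = (2*a)*(2*a) = 4*a²)
O(s, A) = 4*A² (O(s, A) = (2*A)² = 4*A²)
r(F, N) = -7 + 4*N² (r(F, N) = 4*N² + 1*(-7) = 4*N² - 7 = -7 + 4*N²)
(-442275 + 87813)/(-355596 + r(-354, -146)) = (-442275 + 87813)/(-355596 + (-7 + 4*(-146)²)) = -354462/(-355596 + (-7 + 4*21316)) = -354462/(-355596 + (-7 + 85264)) = -354462/(-355596 + 85257) = -354462/(-270339) = -354462*(-1/270339) = 118154/90113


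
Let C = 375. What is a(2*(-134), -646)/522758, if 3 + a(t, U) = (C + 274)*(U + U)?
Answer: -838511/522758 ≈ -1.6040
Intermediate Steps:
a(t, U) = -3 + 1298*U (a(t, U) = -3 + (375 + 274)*(U + U) = -3 + 649*(2*U) = -3 + 1298*U)
a(2*(-134), -646)/522758 = (-3 + 1298*(-646))/522758 = (-3 - 838508)*(1/522758) = -838511*1/522758 = -838511/522758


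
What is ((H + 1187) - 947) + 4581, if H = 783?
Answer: 5604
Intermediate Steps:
((H + 1187) - 947) + 4581 = ((783 + 1187) - 947) + 4581 = (1970 - 947) + 4581 = 1023 + 4581 = 5604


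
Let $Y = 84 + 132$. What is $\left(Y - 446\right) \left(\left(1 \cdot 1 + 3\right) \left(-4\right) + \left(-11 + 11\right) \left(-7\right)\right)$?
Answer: $3680$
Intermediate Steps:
$Y = 216$
$\left(Y - 446\right) \left(\left(1 \cdot 1 + 3\right) \left(-4\right) + \left(-11 + 11\right) \left(-7\right)\right) = \left(216 - 446\right) \left(\left(1 \cdot 1 + 3\right) \left(-4\right) + \left(-11 + 11\right) \left(-7\right)\right) = - 230 \left(\left(1 + 3\right) \left(-4\right) + 0 \left(-7\right)\right) = - 230 \left(4 \left(-4\right) + 0\right) = - 230 \left(-16 + 0\right) = \left(-230\right) \left(-16\right) = 3680$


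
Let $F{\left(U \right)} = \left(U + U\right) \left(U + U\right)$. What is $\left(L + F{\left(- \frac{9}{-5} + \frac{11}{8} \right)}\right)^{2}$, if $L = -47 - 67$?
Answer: $\frac{868539841}{160000} \approx 5428.4$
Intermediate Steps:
$F{\left(U \right)} = 4 U^{2}$ ($F{\left(U \right)} = 2 U 2 U = 4 U^{2}$)
$L = -114$
$\left(L + F{\left(- \frac{9}{-5} + \frac{11}{8} \right)}\right)^{2} = \left(-114 + 4 \left(- \frac{9}{-5} + \frac{11}{8}\right)^{2}\right)^{2} = \left(-114 + 4 \left(\left(-9\right) \left(- \frac{1}{5}\right) + 11 \cdot \frac{1}{8}\right)^{2}\right)^{2} = \left(-114 + 4 \left(\frac{9}{5} + \frac{11}{8}\right)^{2}\right)^{2} = \left(-114 + 4 \left(\frac{127}{40}\right)^{2}\right)^{2} = \left(-114 + 4 \cdot \frac{16129}{1600}\right)^{2} = \left(-114 + \frac{16129}{400}\right)^{2} = \left(- \frac{29471}{400}\right)^{2} = \frac{868539841}{160000}$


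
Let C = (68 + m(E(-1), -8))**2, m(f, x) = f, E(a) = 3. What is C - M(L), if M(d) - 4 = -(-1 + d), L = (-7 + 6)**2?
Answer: 5037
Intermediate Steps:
L = 1 (L = (-1)**2 = 1)
M(d) = 5 - d (M(d) = 4 - (-1 + d) = 4 + (1 - d) = 5 - d)
C = 5041 (C = (68 + 3)**2 = 71**2 = 5041)
C - M(L) = 5041 - (5 - 1*1) = 5041 - (5 - 1) = 5041 - 1*4 = 5041 - 4 = 5037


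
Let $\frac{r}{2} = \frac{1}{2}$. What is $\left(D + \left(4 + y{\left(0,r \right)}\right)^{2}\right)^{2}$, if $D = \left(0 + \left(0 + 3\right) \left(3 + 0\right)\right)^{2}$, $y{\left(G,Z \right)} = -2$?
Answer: $7225$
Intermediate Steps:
$r = 1$ ($r = \frac{2}{2} = 2 \cdot \frac{1}{2} = 1$)
$D = 81$ ($D = \left(0 + 3 \cdot 3\right)^{2} = \left(0 + 9\right)^{2} = 9^{2} = 81$)
$\left(D + \left(4 + y{\left(0,r \right)}\right)^{2}\right)^{2} = \left(81 + \left(4 - 2\right)^{2}\right)^{2} = \left(81 + 2^{2}\right)^{2} = \left(81 + 4\right)^{2} = 85^{2} = 7225$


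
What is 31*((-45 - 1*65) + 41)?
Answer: -2139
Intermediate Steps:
31*((-45 - 1*65) + 41) = 31*((-45 - 65) + 41) = 31*(-110 + 41) = 31*(-69) = -2139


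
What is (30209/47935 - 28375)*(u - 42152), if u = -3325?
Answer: 61854423543432/47935 ≈ 1.2904e+9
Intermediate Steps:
(30209/47935 - 28375)*(u - 42152) = (30209/47935 - 28375)*(-3325 - 42152) = (30209*(1/47935) - 28375)*(-45477) = (30209/47935 - 28375)*(-45477) = -1360125416/47935*(-45477) = 61854423543432/47935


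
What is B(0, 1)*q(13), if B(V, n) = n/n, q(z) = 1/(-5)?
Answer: -⅕ ≈ -0.20000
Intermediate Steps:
q(z) = -⅕
B(V, n) = 1
B(0, 1)*q(13) = 1*(-⅕) = -⅕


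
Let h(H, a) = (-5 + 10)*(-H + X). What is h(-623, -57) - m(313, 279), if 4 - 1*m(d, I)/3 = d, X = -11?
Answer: 3987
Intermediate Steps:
h(H, a) = -55 - 5*H (h(H, a) = (-5 + 10)*(-H - 11) = 5*(-11 - H) = -55 - 5*H)
m(d, I) = 12 - 3*d
h(-623, -57) - m(313, 279) = (-55 - 5*(-623)) - (12 - 3*313) = (-55 + 3115) - (12 - 939) = 3060 - 1*(-927) = 3060 + 927 = 3987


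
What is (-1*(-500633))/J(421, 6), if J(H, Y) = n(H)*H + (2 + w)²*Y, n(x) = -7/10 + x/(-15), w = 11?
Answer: -15018990/332903 ≈ -45.115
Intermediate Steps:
n(x) = -7/10 - x/15 (n(x) = -7*⅒ + x*(-1/15) = -7/10 - x/15)
J(H, Y) = 169*Y + H*(-7/10 - H/15) (J(H, Y) = (-7/10 - H/15)*H + (2 + 11)²*Y = H*(-7/10 - H/15) + 13²*Y = H*(-7/10 - H/15) + 169*Y = 169*Y + H*(-7/10 - H/15))
(-1*(-500633))/J(421, 6) = (-1*(-500633))/(169*6 - 1/30*421*(21 + 2*421)) = 500633/(1014 - 1/30*421*(21 + 842)) = 500633/(1014 - 1/30*421*863) = 500633/(1014 - 363323/30) = 500633/(-332903/30) = 500633*(-30/332903) = -15018990/332903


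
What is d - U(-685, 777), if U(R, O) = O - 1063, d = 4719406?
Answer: 4719692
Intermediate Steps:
U(R, O) = -1063 + O
d - U(-685, 777) = 4719406 - (-1063 + 777) = 4719406 - 1*(-286) = 4719406 + 286 = 4719692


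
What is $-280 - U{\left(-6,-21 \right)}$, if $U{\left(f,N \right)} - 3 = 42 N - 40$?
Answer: $639$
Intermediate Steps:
$U{\left(f,N \right)} = -37 + 42 N$ ($U{\left(f,N \right)} = 3 + \left(42 N - 40\right) = 3 + \left(-40 + 42 N\right) = -37 + 42 N$)
$-280 - U{\left(-6,-21 \right)} = -280 - \left(-37 + 42 \left(-21\right)\right) = -280 - \left(-37 - 882\right) = -280 - -919 = -280 + 919 = 639$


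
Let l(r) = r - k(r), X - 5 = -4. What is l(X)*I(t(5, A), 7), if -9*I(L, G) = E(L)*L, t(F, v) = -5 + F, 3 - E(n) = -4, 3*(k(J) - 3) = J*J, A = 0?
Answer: 0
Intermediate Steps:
k(J) = 3 + J²/3 (k(J) = 3 + (J*J)/3 = 3 + J²/3)
E(n) = 7 (E(n) = 3 - 1*(-4) = 3 + 4 = 7)
I(L, G) = -7*L/9
X = 1 (X = 5 - 4 = 1)
l(r) = -3 + r - r²/3 (l(r) = r - (3 + r²/3) = r + (-3 - r²/3) = -3 + r - r²/3)
l(X)*I(t(5, A), 7) = (-3 + 1 - ⅓*1²)*(-7*(-5 + 5)/9) = (-3 + 1 - ⅓*1)*(-7/9*0) = (-3 + 1 - ⅓)*0 = -7/3*0 = 0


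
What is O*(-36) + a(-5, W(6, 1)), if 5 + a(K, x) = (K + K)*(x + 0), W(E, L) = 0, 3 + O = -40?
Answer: 1543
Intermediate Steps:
O = -43 (O = -3 - 40 = -43)
a(K, x) = -5 + 2*K*x (a(K, x) = -5 + (K + K)*(x + 0) = -5 + (2*K)*x = -5 + 2*K*x)
O*(-36) + a(-5, W(6, 1)) = -43*(-36) + (-5 + 2*(-5)*0) = 1548 + (-5 + 0) = 1548 - 5 = 1543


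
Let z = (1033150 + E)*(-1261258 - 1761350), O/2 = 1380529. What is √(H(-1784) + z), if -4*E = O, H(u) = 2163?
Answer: I*√1036408453221 ≈ 1.018e+6*I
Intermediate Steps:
O = 2761058 (O = 2*1380529 = 2761058)
E = -1380529/2 (E = -¼*2761058 = -1380529/2 ≈ -6.9026e+5)
z = -1036408455384 (z = (1033150 - 1380529/2)*(-1261258 - 1761350) = (685771/2)*(-3022608) = -1036408455384)
√(H(-1784) + z) = √(2163 - 1036408455384) = √(-1036408453221) = I*√1036408453221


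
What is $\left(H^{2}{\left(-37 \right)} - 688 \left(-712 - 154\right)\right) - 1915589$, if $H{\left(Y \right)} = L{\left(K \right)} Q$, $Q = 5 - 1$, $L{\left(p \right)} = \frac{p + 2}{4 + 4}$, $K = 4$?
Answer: $-1319772$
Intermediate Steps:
$L{\left(p \right)} = \frac{1}{4} + \frac{p}{8}$ ($L{\left(p \right)} = \frac{2 + p}{8} = \left(2 + p\right) \frac{1}{8} = \frac{1}{4} + \frac{p}{8}$)
$Q = 4$ ($Q = 5 - 1 = 4$)
$H{\left(Y \right)} = 3$ ($H{\left(Y \right)} = \left(\frac{1}{4} + \frac{1}{8} \cdot 4\right) 4 = \left(\frac{1}{4} + \frac{1}{2}\right) 4 = \frac{3}{4} \cdot 4 = 3$)
$\left(H^{2}{\left(-37 \right)} - 688 \left(-712 - 154\right)\right) - 1915589 = \left(3^{2} - 688 \left(-712 - 154\right)\right) - 1915589 = \left(9 - 688 \left(-866\right)\right) - 1915589 = \left(9 - -595808\right) - 1915589 = \left(9 + 595808\right) - 1915589 = 595817 - 1915589 = -1319772$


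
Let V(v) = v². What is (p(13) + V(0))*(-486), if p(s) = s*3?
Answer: -18954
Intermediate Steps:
p(s) = 3*s
(p(13) + V(0))*(-486) = (3*13 + 0²)*(-486) = (39 + 0)*(-486) = 39*(-486) = -18954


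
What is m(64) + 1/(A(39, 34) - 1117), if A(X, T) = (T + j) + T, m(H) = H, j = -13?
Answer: 67967/1062 ≈ 63.999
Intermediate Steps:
A(X, T) = -13 + 2*T (A(X, T) = (T - 13) + T = (-13 + T) + T = -13 + 2*T)
m(64) + 1/(A(39, 34) - 1117) = 64 + 1/((-13 + 2*34) - 1117) = 64 + 1/((-13 + 68) - 1117) = 64 + 1/(55 - 1117) = 64 + 1/(-1062) = 64 - 1/1062 = 67967/1062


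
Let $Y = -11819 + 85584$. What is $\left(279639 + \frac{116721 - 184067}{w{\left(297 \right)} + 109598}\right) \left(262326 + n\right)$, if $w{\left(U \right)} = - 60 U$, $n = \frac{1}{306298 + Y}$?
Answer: $\frac{1279387560519302282522}{17440711007} \approx 7.3356 \cdot 10^{10}$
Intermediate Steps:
$Y = 73765$
$n = \frac{1}{380063}$ ($n = \frac{1}{306298 + 73765} = \frac{1}{380063} \approx 2.6311 \cdot 10^{-6}$)
$\left(279639 + \frac{116721 - 184067}{w{\left(297 \right)} + 109598}\right) \left(262326 + n\right) = \left(279639 + \frac{116721 - 184067}{\left(-60\right) 297 + 109598}\right) \left(262326 + \frac{1}{380063}\right) = \left(279639 - \frac{67346}{-17820 + 109598}\right) \frac{99700406539}{380063} = \left(279639 - \frac{67346}{91778}\right) \frac{99700406539}{380063} = \left(279639 - \frac{33673}{45889}\right) \frac{99700406539}{380063} = \frac{12832320398}{45889} \cdot \frac{99700406539}{380063} = \frac{1279387560519302282522}{17440711007}$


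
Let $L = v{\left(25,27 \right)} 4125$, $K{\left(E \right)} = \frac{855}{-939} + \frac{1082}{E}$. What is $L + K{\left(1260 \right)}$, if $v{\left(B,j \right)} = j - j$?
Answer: $- \frac{10217}{197190} \approx -0.051813$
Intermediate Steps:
$v{\left(B,j \right)} = 0$
$K{\left(E \right)} = - \frac{285}{313} + \frac{1082}{E}$ ($K{\left(E \right)} = 855 \left(- \frac{1}{939}\right) + \frac{1082}{E} = - \frac{285}{313} + \frac{1082}{E}$)
$L = 0$ ($L = 0 \cdot 4125 = 0$)
$L + K{\left(1260 \right)} = 0 - \left(\frac{285}{313} - \frac{1082}{1260}\right) = 0 + \left(- \frac{285}{313} + 1082 \cdot \frac{1}{1260}\right) = 0 + \left(- \frac{285}{313} + \frac{541}{630}\right) = 0 - \frac{10217}{197190} = - \frac{10217}{197190}$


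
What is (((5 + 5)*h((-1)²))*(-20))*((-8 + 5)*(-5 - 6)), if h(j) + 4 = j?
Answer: 19800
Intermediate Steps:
h(j) = -4 + j
(((5 + 5)*h((-1)²))*(-20))*((-8 + 5)*(-5 - 6)) = (((5 + 5)*(-4 + (-1)²))*(-20))*((-8 + 5)*(-5 - 6)) = ((10*(-4 + 1))*(-20))*(-3*(-11)) = ((10*(-3))*(-20))*33 = -30*(-20)*33 = 600*33 = 19800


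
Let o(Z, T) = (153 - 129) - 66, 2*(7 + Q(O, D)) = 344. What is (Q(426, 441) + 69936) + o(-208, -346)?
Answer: 70059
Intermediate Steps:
Q(O, D) = 165 (Q(O, D) = -7 + (1/2)*344 = -7 + 172 = 165)
o(Z, T) = -42 (o(Z, T) = 24 - 66 = -42)
(Q(426, 441) + 69936) + o(-208, -346) = (165 + 69936) - 42 = 70101 - 42 = 70059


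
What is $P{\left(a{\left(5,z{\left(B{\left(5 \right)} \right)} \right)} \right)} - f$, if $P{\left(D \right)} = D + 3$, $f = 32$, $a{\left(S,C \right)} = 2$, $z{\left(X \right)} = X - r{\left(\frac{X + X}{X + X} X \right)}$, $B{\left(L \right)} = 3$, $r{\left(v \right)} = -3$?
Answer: $-27$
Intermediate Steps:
$z{\left(X \right)} = 3 + X$ ($z{\left(X \right)} = X - -3 = X + 3 = 3 + X$)
$P{\left(D \right)} = 3 + D$
$P{\left(a{\left(5,z{\left(B{\left(5 \right)} \right)} \right)} \right)} - f = \left(3 + 2\right) - 32 = 5 - 32 = -27$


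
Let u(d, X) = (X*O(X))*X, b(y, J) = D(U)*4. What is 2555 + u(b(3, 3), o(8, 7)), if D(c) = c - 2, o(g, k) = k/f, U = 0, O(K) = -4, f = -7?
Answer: 2551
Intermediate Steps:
o(g, k) = -k/7 (o(g, k) = k/(-7) = k*(-1/7) = -k/7)
D(c) = -2 + c
b(y, J) = -8 (b(y, J) = (-2 + 0)*4 = -2*4 = -8)
u(d, X) = -4*X**2 (u(d, X) = (X*(-4))*X = (-4*X)*X = -4*X**2)
2555 + u(b(3, 3), o(8, 7)) = 2555 - 4*(-1/7*7)**2 = 2555 - 4*(-1)**2 = 2555 - 4*1 = 2555 - 4 = 2551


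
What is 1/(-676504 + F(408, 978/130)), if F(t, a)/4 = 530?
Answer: -1/674384 ≈ -1.4828e-6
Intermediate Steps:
F(t, a) = 2120 (F(t, a) = 4*530 = 2120)
1/(-676504 + F(408, 978/130)) = 1/(-676504 + 2120) = 1/(-674384) = -1/674384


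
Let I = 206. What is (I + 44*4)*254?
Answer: 97028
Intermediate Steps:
(I + 44*4)*254 = (206 + 44*4)*254 = (206 + 176)*254 = 382*254 = 97028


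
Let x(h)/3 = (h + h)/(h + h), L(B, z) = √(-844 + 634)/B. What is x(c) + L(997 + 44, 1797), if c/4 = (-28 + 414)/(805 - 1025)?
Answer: 3 + I*√210/1041 ≈ 3.0 + 0.013921*I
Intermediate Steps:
c = -386/55 (c = 4*((-28 + 414)/(805 - 1025)) = 4*(386/(-220)) = 4*(386*(-1/220)) = 4*(-193/110) = -386/55 ≈ -7.0182)
L(B, z) = I*√210/B (L(B, z) = √(-210)/B = (I*√210)/B = I*√210/B)
x(h) = 3 (x(h) = 3*((h + h)/(h + h)) = 3*((2*h)/((2*h))) = 3*((2*h)*(1/(2*h))) = 3*1 = 3)
x(c) + L(997 + 44, 1797) = 3 + I*√210/(997 + 44) = 3 + I*√210/1041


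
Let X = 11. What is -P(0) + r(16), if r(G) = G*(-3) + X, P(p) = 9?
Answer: -46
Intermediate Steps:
r(G) = 11 - 3*G (r(G) = G*(-3) + 11 = -3*G + 11 = 11 - 3*G)
-P(0) + r(16) = -1*9 + (11 - 3*16) = -9 + (11 - 48) = -9 - 37 = -46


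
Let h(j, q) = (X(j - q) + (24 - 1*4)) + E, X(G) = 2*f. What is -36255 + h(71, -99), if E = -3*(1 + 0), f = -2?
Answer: -36242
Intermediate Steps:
E = -3 (E = -3*1 = -3)
X(G) = -4 (X(G) = 2*(-2) = -4)
h(j, q) = 13 (h(j, q) = (-4 + (24 - 1*4)) - 3 = (-4 + (24 - 4)) - 3 = (-4 + 20) - 3 = 16 - 3 = 13)
-36255 + h(71, -99) = -36255 + 13 = -36242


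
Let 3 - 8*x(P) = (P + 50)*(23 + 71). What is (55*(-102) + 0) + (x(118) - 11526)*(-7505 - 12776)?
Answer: 2190242277/8 ≈ 2.7378e+8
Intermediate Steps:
x(P) = -4697/8 - 47*P/4 (x(P) = 3/8 - (P + 50)*(23 + 71)/8 = 3/8 - (50 + P)*94/8 = 3/8 - (4700 + 94*P)/8 = 3/8 + (-1175/2 - 47*P/4) = -4697/8 - 47*P/4)
(55*(-102) + 0) + (x(118) - 11526)*(-7505 - 12776) = (55*(-102) + 0) + ((-4697/8 - 47/4*118) - 11526)*(-7505 - 12776) = (-5610 + 0) + ((-4697/8 - 2773/2) - 11526)*(-20281) = -5610 + (-15789/8 - 11526)*(-20281) = -5610 - 107997/8*(-20281) = -5610 + 2190287157/8 = 2190242277/8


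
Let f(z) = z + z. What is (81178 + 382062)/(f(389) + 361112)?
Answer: 46324/36189 ≈ 1.2801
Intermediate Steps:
f(z) = 2*z
(81178 + 382062)/(f(389) + 361112) = (81178 + 382062)/(2*389 + 361112) = 463240/(778 + 361112) = 463240/361890 = 463240*(1/361890) = 46324/36189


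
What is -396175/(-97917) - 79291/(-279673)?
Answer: 118563387622/27384741141 ≈ 4.3295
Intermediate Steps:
-396175/(-97917) - 79291/(-279673) = -396175*(-1/97917) - 79291*(-1/279673) = 396175/97917 + 79291/279673 = 118563387622/27384741141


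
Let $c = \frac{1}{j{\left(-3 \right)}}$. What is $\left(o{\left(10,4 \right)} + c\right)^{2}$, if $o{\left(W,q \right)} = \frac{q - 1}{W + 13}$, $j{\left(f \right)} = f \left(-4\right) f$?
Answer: $\frac{7225}{685584} \approx 0.010538$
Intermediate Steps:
$j{\left(f \right)} = - 4 f^{2}$ ($j{\left(f \right)} = - 4 f f = - 4 f^{2}$)
$o{\left(W,q \right)} = \frac{-1 + q}{13 + W}$
$c = - \frac{1}{36}$ ($c = \frac{1}{\left(-4\right) \left(-3\right)^{2}} = \frac{1}{\left(-4\right) 9} = \frac{1}{-36} = - \frac{1}{36} \approx -0.027778$)
$\left(o{\left(10,4 \right)} + c\right)^{2} = \left(\frac{-1 + 4}{13 + 10} - \frac{1}{36}\right)^{2} = \left(\frac{1}{23} \cdot 3 - \frac{1}{36}\right)^{2} = \left(\frac{3}{23} - \frac{1}{36}\right)^{2} = \left(\frac{85}{828}\right)^{2} = \frac{7225}{685584}$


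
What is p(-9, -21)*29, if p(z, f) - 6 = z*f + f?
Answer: 5046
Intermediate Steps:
p(z, f) = 6 + f + f*z (p(z, f) = 6 + (z*f + f) = 6 + (f*z + f) = 6 + (f + f*z) = 6 + f + f*z)
p(-9, -21)*29 = (6 - 21 - 21*(-9))*29 = (6 - 21 + 189)*29 = 174*29 = 5046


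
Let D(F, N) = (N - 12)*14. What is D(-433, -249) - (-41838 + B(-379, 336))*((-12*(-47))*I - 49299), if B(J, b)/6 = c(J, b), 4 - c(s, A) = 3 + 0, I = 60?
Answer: -646684542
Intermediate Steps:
c(s, A) = 1 (c(s, A) = 4 - (3 + 0) = 4 - 1*3 = 4 - 3 = 1)
B(J, b) = 6 (B(J, b) = 6*1 = 6)
D(F, N) = -168 + 14*N (D(F, N) = (-12 + N)*14 = -168 + 14*N)
D(-433, -249) - (-41838 + B(-379, 336))*((-12*(-47))*I - 49299) = (-168 + 14*(-249)) - (-41838 + 6)*(-12*(-47)*60 - 49299) = (-168 - 3486) - (-41832)*(564*60 - 49299) = -3654 - (-41832)*(33840 - 49299) = -3654 - (-41832)*(-15459) = -3654 - 1*646680888 = -3654 - 646680888 = -646684542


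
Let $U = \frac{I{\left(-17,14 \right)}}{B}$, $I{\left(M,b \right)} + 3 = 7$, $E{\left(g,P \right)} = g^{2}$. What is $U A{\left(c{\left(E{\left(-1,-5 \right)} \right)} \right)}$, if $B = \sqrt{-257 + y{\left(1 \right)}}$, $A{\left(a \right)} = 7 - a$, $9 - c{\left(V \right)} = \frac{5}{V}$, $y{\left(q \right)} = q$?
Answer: $- \frac{3 i}{4} \approx - 0.75 i$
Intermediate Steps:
$I{\left(M,b \right)} = 4$ ($I{\left(M,b \right)} = -3 + 7 = 4$)
$c{\left(V \right)} = 9 - \frac{5}{V}$
$B = 16 i$ ($B = \sqrt{-257 + 1} = \sqrt{-256} = 16 i \approx 16.0 i$)
$U = - \frac{i}{4}$ ($U = \frac{4}{16 i} = 4 \left(- \frac{i}{16}\right) = - \frac{i}{4} \approx - 0.25 i$)
$U A{\left(c{\left(E{\left(-1,-5 \right)} \right)} \right)} = - \frac{i}{4} \left(7 - \left(9 - \frac{5}{\left(-1\right)^{2}}\right)\right) = - \frac{i}{4} \left(7 - \left(9 - \frac{5}{1}\right)\right) = - \frac{i}{4} \left(7 - \left(9 - 5\right)\right) = - \frac{i}{4} \left(7 - 4\right) = - \frac{i}{4} \cdot 3 = - \frac{3 i}{4}$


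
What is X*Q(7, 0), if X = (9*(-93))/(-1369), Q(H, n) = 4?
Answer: 3348/1369 ≈ 2.4456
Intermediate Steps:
X = 837/1369 (X = -837*(-1/1369) = 837/1369 ≈ 0.61139)
X*Q(7, 0) = (837/1369)*4 = 3348/1369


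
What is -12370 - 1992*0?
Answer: -12370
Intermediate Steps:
-12370 - 1992*0 = -12370 + 0 = -12370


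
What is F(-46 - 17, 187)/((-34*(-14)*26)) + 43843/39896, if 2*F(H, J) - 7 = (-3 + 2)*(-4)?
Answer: 135705099/123438224 ≈ 1.0994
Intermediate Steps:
F(H, J) = 11/2 (F(H, J) = 7/2 + ((-3 + 2)*(-4))/2 = 7/2 + (-1*(-4))/2 = 7/2 + (½)*4 = 7/2 + 2 = 11/2)
F(-46 - 17, 187)/((-34*(-14)*26)) + 43843/39896 = 11/(2*((-34*(-14)*26))) + 43843/39896 = 11/(2*((476*26))) + 43843*(1/39896) = (11/2)/12376 + 43843/39896 = (11/2)*(1/12376) + 43843/39896 = 11/24752 + 43843/39896 = 135705099/123438224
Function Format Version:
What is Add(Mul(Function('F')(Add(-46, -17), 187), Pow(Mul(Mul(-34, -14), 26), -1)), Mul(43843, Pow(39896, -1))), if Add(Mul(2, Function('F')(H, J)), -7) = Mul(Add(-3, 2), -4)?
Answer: Rational(135705099, 123438224) ≈ 1.0994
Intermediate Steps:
Function('F')(H, J) = Rational(11, 2) (Function('F')(H, J) = Add(Rational(7, 2), Mul(Rational(1, 2), Mul(Add(-3, 2), -4))) = Add(Rational(7, 2), Mul(Rational(1, 2), Mul(-1, -4))) = Add(Rational(7, 2), Mul(Rational(1, 2), 4)) = Add(Rational(7, 2), 2) = Rational(11, 2))
Add(Mul(Function('F')(Add(-46, -17), 187), Pow(Mul(Mul(-34, -14), 26), -1)), Mul(43843, Pow(39896, -1))) = Add(Mul(Rational(11, 2), Pow(Mul(Mul(-34, -14), 26), -1)), Mul(43843, Pow(39896, -1))) = Add(Mul(Rational(11, 2), Pow(Mul(476, 26), -1)), Mul(43843, Rational(1, 39896))) = Add(Mul(Rational(11, 2), Pow(12376, -1)), Rational(43843, 39896)) = Add(Mul(Rational(11, 2), Rational(1, 12376)), Rational(43843, 39896)) = Add(Rational(11, 24752), Rational(43843, 39896)) = Rational(135705099, 123438224)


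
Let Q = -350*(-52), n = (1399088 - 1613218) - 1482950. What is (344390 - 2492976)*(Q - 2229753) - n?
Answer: 4751713511138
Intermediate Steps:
n = -1697080 (n = -214130 - 1482950 = -1697080)
Q = 18200
(344390 - 2492976)*(Q - 2229753) - n = (344390 - 2492976)*(18200 - 2229753) - 1*(-1697080) = -2148586*(-2211553) + 1697080 = 4751711814058 + 1697080 = 4751713511138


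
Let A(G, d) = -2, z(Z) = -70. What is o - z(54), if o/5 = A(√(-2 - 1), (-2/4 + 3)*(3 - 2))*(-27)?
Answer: 340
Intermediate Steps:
o = 270 (o = 5*(-2*(-27)) = 5*54 = 270)
o - z(54) = 270 - 1*(-70) = 270 + 70 = 340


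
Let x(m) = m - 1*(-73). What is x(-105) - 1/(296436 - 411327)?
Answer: -3676511/114891 ≈ -32.000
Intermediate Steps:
x(m) = 73 + m (x(m) = m + 73 = 73 + m)
x(-105) - 1/(296436 - 411327) = (73 - 105) - 1/(296436 - 411327) = -32 - 1/(-114891) = -32 - 1*(-1/114891) = -32 + 1/114891 = -3676511/114891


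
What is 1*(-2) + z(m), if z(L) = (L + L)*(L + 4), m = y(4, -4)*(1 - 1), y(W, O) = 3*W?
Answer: -2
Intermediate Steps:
m = 0 (m = (3*4)*(1 - 1) = 12*0 = 0)
z(L) = 2*L*(4 + L) (z(L) = (2*L)*(4 + L) = 2*L*(4 + L))
1*(-2) + z(m) = 1*(-2) + 2*0*(4 + 0) = -2 + 2*0*4 = -2 + 0 = -2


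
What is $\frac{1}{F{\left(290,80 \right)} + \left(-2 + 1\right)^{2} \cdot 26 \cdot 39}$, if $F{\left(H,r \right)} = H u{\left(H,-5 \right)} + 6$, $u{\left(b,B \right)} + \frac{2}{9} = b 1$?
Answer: $\frac{9}{765500} \approx 1.1757 \cdot 10^{-5}$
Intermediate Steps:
$u{\left(b,B \right)} = - \frac{2}{9} + b$ ($u{\left(b,B \right)} = - \frac{2}{9} + b 1 = - \frac{2}{9} + b$)
$F{\left(H,r \right)} = 6 + H \left(- \frac{2}{9} + H\right)$ ($F{\left(H,r \right)} = H \left(- \frac{2}{9} + H\right) + 6 = 6 + H \left(- \frac{2}{9} + H\right)$)
$\frac{1}{F{\left(290,80 \right)} + \left(-2 + 1\right)^{2} \cdot 26 \cdot 39} = \frac{1}{\left(6 + \frac{1}{9} \cdot 290 \left(-2 + 9 \cdot 290\right)\right) + \left(-2 + 1\right)^{2} \cdot 26 \cdot 39} = \frac{1}{\left(6 + \frac{1}{9} \cdot 290 \left(-2 + 2610\right)\right) + \left(-1\right)^{2} \cdot 26 \cdot 39} = \frac{1}{\left(6 + \frac{1}{9} \cdot 290 \cdot 2608\right) + 1 \cdot 26 \cdot 39} = \frac{1}{\left(6 + \frac{756320}{9}\right) + 26 \cdot 39} = \frac{1}{\frac{756374}{9} + 1014} = \frac{1}{\frac{765500}{9}} = \frac{9}{765500}$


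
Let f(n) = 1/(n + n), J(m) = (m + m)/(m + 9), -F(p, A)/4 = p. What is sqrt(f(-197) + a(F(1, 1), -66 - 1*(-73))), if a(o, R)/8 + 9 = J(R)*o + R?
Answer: I*sqrt(6830778)/394 ≈ 6.6334*I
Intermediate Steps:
F(p, A) = -4*p
J(m) = 2*m/(9 + m) (J(m) = (2*m)/(9 + m) = 2*m/(9 + m))
f(n) = 1/(2*n)
a(o, R) = -72 + 8*R + 16*R*o/(9 + R) (a(o, R) = -72 + 8*((2*R/(9 + R))*o + R) = -72 + 8*(2*R*o/(9 + R) + R) = -72 + 8*(R + 2*R*o/(9 + R)) = -72 + (8*R + 16*R*o/(9 + R)) = -72 + 8*R + 16*R*o/(9 + R))
sqrt(f(-197) + a(F(1, 1), -66 - 1*(-73))) = sqrt((1/2)/(-197) + 8*(-81 + (-66 - 1*(-73))**2 + 2*(-66 - 1*(-73))*(-4*1))/(9 + (-66 - 1*(-73)))) = sqrt((1/2)*(-1/197) + 8*(-81 + (-66 + 73)**2 + 2*(-66 + 73)*(-4))/(9 + (-66 + 73))) = sqrt(-1/394 + 8*(-81 + 7**2 + 2*7*(-4))/(9 + 7)) = sqrt(-1/394 + 8*(-81 + 49 - 56)/16) = sqrt(-1/394 + 8*(1/16)*(-88)) = sqrt(-1/394 - 44) = sqrt(-17337/394) = I*sqrt(6830778)/394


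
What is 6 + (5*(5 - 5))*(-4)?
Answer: 6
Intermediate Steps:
6 + (5*(5 - 5))*(-4) = 6 + (5*0)*(-4) = 6 + 0*(-4) = 6 + 0 = 6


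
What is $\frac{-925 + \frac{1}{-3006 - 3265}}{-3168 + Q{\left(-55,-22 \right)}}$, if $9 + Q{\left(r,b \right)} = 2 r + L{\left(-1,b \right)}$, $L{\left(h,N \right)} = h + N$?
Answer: $\frac{2900338}{10378505} \approx 0.27946$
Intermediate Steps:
$L{\left(h,N \right)} = N + h$
$Q{\left(r,b \right)} = -10 + b + 2 r$ ($Q{\left(r,b \right)} = -9 + \left(2 r + \left(b - 1\right)\right) = -9 + \left(2 r + \left(-1 + b\right)\right) = -9 + \left(-1 + b + 2 r\right) = -10 + b + 2 r$)
$\frac{-925 + \frac{1}{-3006 - 3265}}{-3168 + Q{\left(-55,-22 \right)}} = \frac{-925 + \frac{1}{-3006 - 3265}}{-3168 - 142} = \frac{-925 + \frac{1}{-6271}}{-3168 - 142} = \frac{-925 - \frac{1}{6271}}{-3168 - 142} = - \frac{5800676}{6271 \left(-3310\right)} = \left(- \frac{5800676}{6271}\right) \left(- \frac{1}{3310}\right) = \frac{2900338}{10378505}$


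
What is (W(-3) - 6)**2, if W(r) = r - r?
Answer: 36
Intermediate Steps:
W(r) = 0
(W(-3) - 6)**2 = (0 - 6)**2 = (-6)**2 = 36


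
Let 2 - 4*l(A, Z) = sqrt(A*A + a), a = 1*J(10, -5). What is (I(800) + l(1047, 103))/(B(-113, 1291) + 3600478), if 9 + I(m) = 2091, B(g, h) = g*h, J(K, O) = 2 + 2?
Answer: 833/1381838 - sqrt(1096213)/13818380 ≈ 0.00052705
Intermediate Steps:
J(K, O) = 4
a = 4 (a = 1*4 = 4)
I(m) = 2082 (I(m) = -9 + 2091 = 2082)
l(A, Z) = 1/2 - sqrt(4 + A**2)/4 (l(A, Z) = 1/2 - sqrt(A*A + 4)/4 = 1/2 - sqrt(A**2 + 4)/4 = 1/2 - sqrt(4 + A**2)/4)
(I(800) + l(1047, 103))/(B(-113, 1291) + 3600478) = (2082 + (1/2 - sqrt(4 + 1047**2)/4))/(-113*1291 + 3600478) = (2082 + (1/2 - sqrt(4 + 1096209)/4))/(-145883 + 3600478) = (2082 + (1/2 - sqrt(1096213)/4))/3454595 = (4165/2 - sqrt(1096213)/4)*(1/3454595) = 833/1381838 - sqrt(1096213)/13818380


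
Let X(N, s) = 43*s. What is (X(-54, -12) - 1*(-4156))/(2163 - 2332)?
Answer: -280/13 ≈ -21.538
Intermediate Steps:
(X(-54, -12) - 1*(-4156))/(2163 - 2332) = (43*(-12) - 1*(-4156))/(2163 - 2332) = (-516 + 4156)/(-169) = 3640*(-1/169) = -280/13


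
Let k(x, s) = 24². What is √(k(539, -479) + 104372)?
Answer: 2*√26237 ≈ 323.96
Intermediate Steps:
k(x, s) = 576
√(k(539, -479) + 104372) = √(576 + 104372) = √104948 = 2*√26237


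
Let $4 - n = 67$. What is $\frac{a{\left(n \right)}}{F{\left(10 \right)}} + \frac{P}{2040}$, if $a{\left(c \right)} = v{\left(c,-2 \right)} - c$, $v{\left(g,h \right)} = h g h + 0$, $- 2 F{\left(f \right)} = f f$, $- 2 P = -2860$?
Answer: $\frac{22853}{5100} \approx 4.481$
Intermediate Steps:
$P = 1430$ ($P = \left(- \frac{1}{2}\right) \left(-2860\right) = 1430$)
$n = -63$ ($n = 4 - 67 = -63$)
$F{\left(f \right)} = - \frac{f^{2}}{2}$ ($F{\left(f \right)} = - \frac{f f}{2} = - \frac{f^{2}}{2}$)
$v{\left(g,h \right)} = g h^{2}$ ($v{\left(g,h \right)} = g h h + 0 = g h^{2} + 0 = g h^{2}$)
$a{\left(c \right)} = 3 c$ ($a{\left(c \right)} = c \left(-2\right)^{2} - c = c 4 - c = 4 c - c = 3 c$)
$\frac{a{\left(n \right)}}{F{\left(10 \right)}} + \frac{P}{2040} = \frac{3 \left(-63\right)}{\left(- \frac{1}{2}\right) 10^{2}} + \frac{1430}{2040} = - \frac{189}{\left(- \frac{1}{2}\right) 100} + 1430 \cdot \frac{1}{2040} = - \frac{189}{-50} + \frac{143}{204} = \left(-189\right) \left(- \frac{1}{50}\right) + \frac{143}{204} = \frac{189}{50} + \frac{143}{204} = \frac{22853}{5100}$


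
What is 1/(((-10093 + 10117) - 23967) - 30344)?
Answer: -1/54287 ≈ -1.8421e-5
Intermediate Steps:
1/(((-10093 + 10117) - 23967) - 30344) = 1/((24 - 23967) - 30344) = 1/(-23943 - 30344) = 1/(-54287) = -1/54287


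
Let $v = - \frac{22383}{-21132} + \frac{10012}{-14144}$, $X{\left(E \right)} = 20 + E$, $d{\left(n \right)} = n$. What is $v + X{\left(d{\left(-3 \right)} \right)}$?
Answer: $\frac{36014991}{2075632} \approx 17.351$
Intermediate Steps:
$v = \frac{729247}{2075632}$ ($v = \left(-22383\right) \left(- \frac{1}{21132}\right) + 10012 \left(- \frac{1}{14144}\right) = \frac{2487}{2348} - \frac{2503}{3536} = \frac{729247}{2075632} \approx 0.35134$)
$v + X{\left(d{\left(-3 \right)} \right)} = \frac{729247}{2075632} + \left(20 - 3\right) = \frac{729247}{2075632} + 17 = \frac{36014991}{2075632}$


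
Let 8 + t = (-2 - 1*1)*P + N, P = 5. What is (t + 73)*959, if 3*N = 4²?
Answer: 159194/3 ≈ 53065.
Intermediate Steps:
N = 16/3 (N = (⅓)*4² = (⅓)*16 = 16/3 ≈ 5.3333)
t = -53/3 (t = -8 + ((-2 - 1*1)*5 + 16/3) = -8 + ((-2 - 1)*5 + 16/3) = -8 + (-3*5 + 16/3) = -8 + (-15 + 16/3) = -8 - 29/3 = -53/3 ≈ -17.667)
(t + 73)*959 = (-53/3 + 73)*959 = (166/3)*959 = 159194/3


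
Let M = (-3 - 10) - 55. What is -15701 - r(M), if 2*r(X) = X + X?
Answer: -15633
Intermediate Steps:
M = -68 (M = -13 - 55 = -68)
r(X) = X (r(X) = (X + X)/2 = (2*X)/2 = X)
-15701 - r(M) = -15701 - 1*(-68) = -15701 + 68 = -15633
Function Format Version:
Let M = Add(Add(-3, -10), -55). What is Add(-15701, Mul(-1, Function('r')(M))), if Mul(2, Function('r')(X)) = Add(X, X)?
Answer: -15633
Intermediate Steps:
M = -68 (M = Add(-13, -55) = -68)
Function('r')(X) = X (Function('r')(X) = Mul(Rational(1, 2), Add(X, X)) = Mul(Rational(1, 2), Mul(2, X)) = X)
Add(-15701, Mul(-1, Function('r')(M))) = Add(-15701, Mul(-1, -68)) = Add(-15701, 68) = -15633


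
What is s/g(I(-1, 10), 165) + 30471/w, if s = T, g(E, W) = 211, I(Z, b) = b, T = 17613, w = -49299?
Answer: 287291302/3467363 ≈ 82.856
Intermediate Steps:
s = 17613
s/g(I(-1, 10), 165) + 30471/w = 17613/211 + 30471/(-49299) = 17613*(1/211) + 30471*(-1/49299) = 17613/211 - 10157/16433 = 287291302/3467363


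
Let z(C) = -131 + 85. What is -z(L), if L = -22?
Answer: 46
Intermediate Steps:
z(C) = -46
-z(L) = -1*(-46) = 46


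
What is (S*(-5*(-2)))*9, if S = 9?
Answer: 810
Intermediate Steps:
(S*(-5*(-2)))*9 = (9*(-5*(-2)))*9 = (9*10)*9 = 90*9 = 810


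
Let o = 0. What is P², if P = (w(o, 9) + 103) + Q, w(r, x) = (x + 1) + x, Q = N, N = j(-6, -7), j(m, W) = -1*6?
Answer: 13456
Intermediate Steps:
j(m, W) = -6
N = -6
Q = -6
w(r, x) = 1 + 2*x (w(r, x) = (1 + x) + x = 1 + 2*x)
P = 116 (P = ((1 + 2*9) + 103) - 6 = ((1 + 18) + 103) - 6 = (19 + 103) - 6 = 122 - 6 = 116)
P² = 116² = 13456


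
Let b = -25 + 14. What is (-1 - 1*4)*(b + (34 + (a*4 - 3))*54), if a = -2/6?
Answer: -7955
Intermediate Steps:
a = -1/3 (a = -2*1/6 = -1/3 ≈ -0.33333)
b = -11
(-1 - 1*4)*(b + (34 + (a*4 - 3))*54) = (-1 - 1*4)*(-11 + (34 + (-1/3*4 - 3))*54) = (-1 - 4)*(-11 + (34 + (-4/3 - 3))*54) = -5*(-11 + (34 - 13/3)*54) = -5*(-11 + (89/3)*54) = -5*(-11 + 1602) = -5*1591 = -7955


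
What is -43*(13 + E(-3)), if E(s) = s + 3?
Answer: -559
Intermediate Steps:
E(s) = 3 + s
-43*(13 + E(-3)) = -43*(13 + (3 - 3)) = -43*(13 + 0) = -43*13 = -559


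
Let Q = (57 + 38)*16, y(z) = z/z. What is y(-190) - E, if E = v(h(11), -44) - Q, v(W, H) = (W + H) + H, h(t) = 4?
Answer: 1605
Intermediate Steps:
y(z) = 1
v(W, H) = W + 2*H (v(W, H) = (H + W) + H = W + 2*H)
Q = 1520 (Q = 95*16 = 1520)
E = -1604 (E = (4 + 2*(-44)) - 1*1520 = (4 - 88) - 1520 = -84 - 1520 = -1604)
y(-190) - E = 1 - 1*(-1604) = 1 + 1604 = 1605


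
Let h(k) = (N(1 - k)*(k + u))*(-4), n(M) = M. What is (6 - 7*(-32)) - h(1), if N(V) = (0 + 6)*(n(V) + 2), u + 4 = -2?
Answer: -10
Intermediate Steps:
u = -6 (u = -4 - 2 = -6)
N(V) = 12 + 6*V (N(V) = (0 + 6)*(V + 2) = 6*(2 + V) = 12 + 6*V)
h(k) = -4*(-6 + k)*(18 - 6*k) (h(k) = ((12 + 6*(1 - k))*(k - 6))*(-4) = ((12 + (6 - 6*k))*(-6 + k))*(-4) = ((18 - 6*k)*(-6 + k))*(-4) = ((-6 + k)*(18 - 6*k))*(-4) = -4*(-6 + k)*(18 - 6*k))
(6 - 7*(-32)) - h(1) = (6 - 7*(-32)) - 24*(-6 + 1)*(-3 + 1) = (6 + 224) - 24*(-5)*(-2) = 230 - 1*240 = 230 - 240 = -10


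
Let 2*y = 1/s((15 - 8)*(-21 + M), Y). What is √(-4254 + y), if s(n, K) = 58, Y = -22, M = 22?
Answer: I*√14310427/58 ≈ 65.223*I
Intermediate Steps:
y = 1/116 (y = (½)/58 = (½)*(1/58) = 1/116 ≈ 0.0086207)
√(-4254 + y) = √(-4254 + 1/116) = √(-493463/116) = I*√14310427/58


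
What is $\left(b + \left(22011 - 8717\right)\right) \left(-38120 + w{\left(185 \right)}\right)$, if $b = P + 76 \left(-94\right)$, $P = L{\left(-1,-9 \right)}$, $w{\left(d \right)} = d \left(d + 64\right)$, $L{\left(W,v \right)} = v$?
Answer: $48790245$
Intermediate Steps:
$w{\left(d \right)} = d \left(64 + d\right)$
$P = -9$
$b = -7153$ ($b = -9 + 76 \left(-94\right) = -9 - 7144 = -7153$)
$\left(b + \left(22011 - 8717\right)\right) \left(-38120 + w{\left(185 \right)}\right) = \left(-7153 + \left(22011 - 8717\right)\right) \left(-38120 + 185 \left(64 + 185\right)\right) = \left(-7153 + \left(22011 - 8717\right)\right) \left(-38120 + 185 \cdot 249\right) = \left(-7153 + 13294\right) \left(-38120 + 46065\right) = 6141 \cdot 7945 = 48790245$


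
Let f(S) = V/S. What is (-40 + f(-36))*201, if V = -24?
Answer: -7906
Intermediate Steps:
f(S) = -24/S
(-40 + f(-36))*201 = (-40 - 24/(-36))*201 = (-40 - 24*(-1/36))*201 = (-40 + ⅔)*201 = -118/3*201 = -7906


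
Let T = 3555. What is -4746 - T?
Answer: -8301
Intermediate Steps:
-4746 - T = -4746 - 1*3555 = -4746 - 3555 = -8301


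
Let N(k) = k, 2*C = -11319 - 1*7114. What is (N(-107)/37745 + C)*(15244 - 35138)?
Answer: 6920663038653/37745 ≈ 1.8335e+8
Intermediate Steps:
C = -18433/2 (C = (-11319 - 1*7114)/2 = (-11319 - 7114)/2 = (½)*(-18433) = -18433/2 ≈ -9216.5)
(N(-107)/37745 + C)*(15244 - 35138) = (-107/37745 - 18433/2)*(15244 - 35138) = (-107*1/37745 - 18433/2)*(-19894) = (-107/37745 - 18433/2)*(-19894) = -695753799/75490*(-19894) = 6920663038653/37745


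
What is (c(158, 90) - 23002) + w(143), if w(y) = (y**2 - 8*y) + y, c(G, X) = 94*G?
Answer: 11298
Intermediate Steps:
w(y) = y**2 - 7*y
(c(158, 90) - 23002) + w(143) = (94*158 - 23002) + 143*(-7 + 143) = (14852 - 23002) + 143*136 = -8150 + 19448 = 11298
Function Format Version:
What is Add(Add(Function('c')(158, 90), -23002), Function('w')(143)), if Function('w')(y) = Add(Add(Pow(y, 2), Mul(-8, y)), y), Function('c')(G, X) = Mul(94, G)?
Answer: 11298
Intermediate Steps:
Function('w')(y) = Add(Pow(y, 2), Mul(-7, y))
Add(Add(Function('c')(158, 90), -23002), Function('w')(143)) = Add(Add(Mul(94, 158), -23002), Mul(143, Add(-7, 143))) = Add(Add(14852, -23002), Mul(143, 136)) = Add(-8150, 19448) = 11298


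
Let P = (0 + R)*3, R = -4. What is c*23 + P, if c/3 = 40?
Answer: 2748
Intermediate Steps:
c = 120 (c = 3*40 = 120)
P = -12 (P = (0 - 4)*3 = -4*3 = -12)
c*23 + P = 120*23 - 12 = 2760 - 12 = 2748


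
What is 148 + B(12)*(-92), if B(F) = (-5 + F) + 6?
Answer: -1048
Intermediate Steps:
B(F) = 1 + F
148 + B(12)*(-92) = 148 + (1 + 12)*(-92) = 148 + 13*(-92) = 148 - 1196 = -1048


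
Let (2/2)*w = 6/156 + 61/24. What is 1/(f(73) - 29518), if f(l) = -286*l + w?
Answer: -312/15722747 ≈ -1.9844e-5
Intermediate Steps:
w = 805/312 (w = 6/156 + 61/24 = 6*(1/156) + 61*(1/24) = 1/26 + 61/24 = 805/312 ≈ 2.5801)
f(l) = 805/312 - 286*l (f(l) = -286*l + 805/312 = 805/312 - 286*l)
1/(f(73) - 29518) = 1/((805/312 - 286*73) - 29518) = 1/((805/312 - 20878) - 29518) = 1/(-6513131/312 - 29518) = 1/(-15722747/312) = -312/15722747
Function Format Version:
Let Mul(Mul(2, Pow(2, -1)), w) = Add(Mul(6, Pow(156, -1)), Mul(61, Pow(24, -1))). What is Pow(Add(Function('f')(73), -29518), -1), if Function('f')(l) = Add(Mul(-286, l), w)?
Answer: Rational(-312, 15722747) ≈ -1.9844e-5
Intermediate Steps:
w = Rational(805, 312) (w = Add(Mul(6, Pow(156, -1)), Mul(61, Pow(24, -1))) = Add(Mul(6, Rational(1, 156)), Mul(61, Rational(1, 24))) = Add(Rational(1, 26), Rational(61, 24)) = Rational(805, 312) ≈ 2.5801)
Function('f')(l) = Add(Rational(805, 312), Mul(-286, l)) (Function('f')(l) = Add(Mul(-286, l), Rational(805, 312)) = Add(Rational(805, 312), Mul(-286, l)))
Pow(Add(Function('f')(73), -29518), -1) = Pow(Add(Add(Rational(805, 312), Mul(-286, 73)), -29518), -1) = Pow(Add(Add(Rational(805, 312), -20878), -29518), -1) = Pow(Add(Rational(-6513131, 312), -29518), -1) = Pow(Rational(-15722747, 312), -1) = Rational(-312, 15722747)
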